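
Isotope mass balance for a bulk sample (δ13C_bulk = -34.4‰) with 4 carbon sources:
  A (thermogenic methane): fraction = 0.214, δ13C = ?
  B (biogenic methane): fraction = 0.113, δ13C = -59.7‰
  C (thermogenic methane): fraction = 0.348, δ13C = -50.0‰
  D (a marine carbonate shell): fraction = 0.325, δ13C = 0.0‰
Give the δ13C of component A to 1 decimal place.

Isotope mass balance: δ_bulk = Σ fᵢ·δᵢ.
-34.4 = 0.214×δ_A + 0.113×(-59.7) + 0.348×(-50.0) + 0.325×(-0.0)
0.214·δ_A = -34.4 − (-24.146) = -10.254
δ_A = -10.254 / 0.214 = -47.92‰

-47.9‰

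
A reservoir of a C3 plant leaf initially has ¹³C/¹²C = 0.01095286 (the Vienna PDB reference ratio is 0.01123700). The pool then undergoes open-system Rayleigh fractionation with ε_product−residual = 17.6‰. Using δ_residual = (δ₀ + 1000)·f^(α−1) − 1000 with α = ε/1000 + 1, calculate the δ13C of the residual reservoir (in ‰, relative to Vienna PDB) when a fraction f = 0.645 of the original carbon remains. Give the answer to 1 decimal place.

δ₀ = (0.01095286/0.01123700 − 1)×1000 = (0.974714 − 1)×1000 = -25.286‰
α − 1 = ε/1000 = 0.0176
f^(α−1) = 0.645^(0.0176) = 0.992312
δ_res = (-25.286 + 1000) × 0.992312 − 1000 = 967.220 − 1000 = -32.78‰

-32.8‰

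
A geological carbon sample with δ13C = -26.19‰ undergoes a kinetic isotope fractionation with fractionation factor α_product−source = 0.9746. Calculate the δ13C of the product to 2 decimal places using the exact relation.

-50.92‰

δ_product = (δ_source + 1000)·α − 1000
δ_product = (-26.19 + 1000) × 0.9746 − 1000
δ_product = 949.075 − 1000 = -50.925‰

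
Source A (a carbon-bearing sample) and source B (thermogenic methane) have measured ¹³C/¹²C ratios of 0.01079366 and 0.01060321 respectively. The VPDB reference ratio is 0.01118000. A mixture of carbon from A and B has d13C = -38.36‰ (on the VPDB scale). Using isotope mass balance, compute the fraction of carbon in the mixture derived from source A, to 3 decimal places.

δ_A = (0.01079366/0.01118000 − 1)×1000 = (0.965444 − 1)×1000 = -34.556‰
δ_B = (0.01060321/0.01118000 − 1)×1000 = (0.948409 − 1)×1000 = -51.591‰
f_A = (δ_mix − δ_B)/(δ_A − δ_B) = (-38.36 − (-51.591))/(-34.556 − (-51.591))
f_A = 13.231 / 17.035 = 0.7767

0.777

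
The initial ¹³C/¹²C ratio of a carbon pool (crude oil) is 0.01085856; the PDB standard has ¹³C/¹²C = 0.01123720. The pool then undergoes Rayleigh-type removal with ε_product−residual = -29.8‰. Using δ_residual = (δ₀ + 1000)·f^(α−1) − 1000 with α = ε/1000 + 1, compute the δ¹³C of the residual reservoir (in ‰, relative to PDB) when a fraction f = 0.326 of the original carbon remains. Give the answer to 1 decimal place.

-0.9‰

δ₀ = (0.01085856/0.01123720 − 1)×1000 = (0.966305 − 1)×1000 = -33.695‰
α − 1 = ε/1000 = -0.0298
f^(α−1) = 0.326^(-0.0298) = 1.033966
δ_res = (-33.695 + 1000) × 1.033966 − 1000 = 999.126 − 1000 = -0.87‰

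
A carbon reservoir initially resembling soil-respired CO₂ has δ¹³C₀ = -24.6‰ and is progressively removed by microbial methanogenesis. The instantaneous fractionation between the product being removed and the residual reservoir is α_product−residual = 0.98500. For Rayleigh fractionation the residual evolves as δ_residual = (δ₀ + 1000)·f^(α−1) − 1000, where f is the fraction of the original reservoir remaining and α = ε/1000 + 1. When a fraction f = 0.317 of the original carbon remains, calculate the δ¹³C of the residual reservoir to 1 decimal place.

Rayleigh residual: δ_res = (δ₀ + 1000)·f^(α−1) − 1000
α − 1 = -0.01500
f^(α−1) = 0.317^(-0.01500) = 1.017382
δ_res = (-24.6 + 1000) × 1.017382 − 1000 = 992.355 − 1000 = -7.65‰

-7.6‰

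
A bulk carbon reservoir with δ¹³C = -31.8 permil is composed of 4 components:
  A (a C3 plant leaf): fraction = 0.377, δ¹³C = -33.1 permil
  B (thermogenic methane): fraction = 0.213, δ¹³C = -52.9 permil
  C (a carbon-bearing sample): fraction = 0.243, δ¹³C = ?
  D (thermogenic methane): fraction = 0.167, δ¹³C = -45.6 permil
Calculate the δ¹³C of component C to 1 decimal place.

-1.8 permil

Isotope mass balance: δ_bulk = Σ fᵢ·δᵢ.
-31.8 = 0.377×(-33.1) + 0.213×(-52.9) + 0.243×δ_C + 0.167×(-45.6)
0.243·δ_C = -31.8 − (-31.362) = -0.438
δ_C = -0.438 / 0.243 = -1.80 permil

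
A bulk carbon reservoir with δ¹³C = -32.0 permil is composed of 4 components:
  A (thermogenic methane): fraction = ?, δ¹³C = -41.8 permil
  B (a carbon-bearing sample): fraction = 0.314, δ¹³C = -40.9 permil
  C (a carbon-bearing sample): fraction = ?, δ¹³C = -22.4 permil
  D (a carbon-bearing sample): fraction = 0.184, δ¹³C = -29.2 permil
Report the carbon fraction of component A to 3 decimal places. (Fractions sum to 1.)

0.131

Let f_A and f_C be the unknown fractions; fractions sum to 1 so f_A + f_C = 0.502.
Mass balance: Σ fᵢ·δᵢ = δ_bulk ⇒ f_A·(-41.8) + f_C·(-22.4) = -32.0 − (-18.215) = -13.785
Substitute f_C = 0.502 − f_A:
f_A·(-41.8 − -22.4) = -13.785 − 0.502×(-22.4) = -2.540
f_A = -2.540 / -19.4 = 0.1309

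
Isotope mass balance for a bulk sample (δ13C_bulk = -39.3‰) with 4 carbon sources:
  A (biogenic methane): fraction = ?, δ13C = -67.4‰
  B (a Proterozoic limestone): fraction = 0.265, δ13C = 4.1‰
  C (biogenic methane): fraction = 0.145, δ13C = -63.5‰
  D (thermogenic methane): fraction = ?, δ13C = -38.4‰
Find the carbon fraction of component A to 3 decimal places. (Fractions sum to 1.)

0.294

Let f_A and f_D be the unknown fractions; fractions sum to 1 so f_A + f_D = 0.590.
Mass balance: Σ fᵢ·δᵢ = δ_bulk ⇒ f_A·(-67.4) + f_D·(-38.4) = -39.3 − (-8.121) = -31.179
Substitute f_D = 0.590 − f_A:
f_A·(-67.4 − -38.4) = -31.179 − 0.590×(-38.4) = -8.523
f_A = -8.523 / -29.0 = 0.2939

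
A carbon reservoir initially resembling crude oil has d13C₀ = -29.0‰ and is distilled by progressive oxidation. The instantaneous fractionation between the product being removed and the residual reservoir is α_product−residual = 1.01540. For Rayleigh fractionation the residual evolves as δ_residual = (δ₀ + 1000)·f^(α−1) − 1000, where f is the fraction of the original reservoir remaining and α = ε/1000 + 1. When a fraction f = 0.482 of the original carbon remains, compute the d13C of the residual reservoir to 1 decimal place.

Rayleigh residual: δ_res = (δ₀ + 1000)·f^(α−1) − 1000
α − 1 = 0.01540
f^(α−1) = 0.482^(0.01540) = 0.988824
δ_res = (-29.0 + 1000) × 0.988824 − 1000 = 960.148 − 1000 = -39.85‰

-39.9‰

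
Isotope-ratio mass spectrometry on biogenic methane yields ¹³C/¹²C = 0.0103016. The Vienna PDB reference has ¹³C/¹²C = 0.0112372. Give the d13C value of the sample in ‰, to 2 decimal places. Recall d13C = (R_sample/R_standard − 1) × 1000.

d13C = (R_sample / R_standard − 1) × 1000
R_sample / R_standard = 0.0103016 / 0.0112372 = 0.916741
d13C = (0.916741 − 1) × 1000 = -83.259‰

-83.26‰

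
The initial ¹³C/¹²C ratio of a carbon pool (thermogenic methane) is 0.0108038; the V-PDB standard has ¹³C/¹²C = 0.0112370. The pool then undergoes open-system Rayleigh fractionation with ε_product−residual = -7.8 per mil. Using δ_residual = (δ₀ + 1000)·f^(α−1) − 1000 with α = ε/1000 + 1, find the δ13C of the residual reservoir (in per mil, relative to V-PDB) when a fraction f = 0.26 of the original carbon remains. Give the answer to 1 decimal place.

δ₀ = (0.0108038/0.0112370 − 1)×1000 = (0.961449 − 1)×1000 = -38.551 per mil
α − 1 = ε/1000 = -0.0078
f^(α−1) = 0.26^(-0.0078) = 1.010563
δ_res = (-38.551 + 1000) × 1.010563 − 1000 = 971.604 − 1000 = -28.40 per mil

-28.4 per mil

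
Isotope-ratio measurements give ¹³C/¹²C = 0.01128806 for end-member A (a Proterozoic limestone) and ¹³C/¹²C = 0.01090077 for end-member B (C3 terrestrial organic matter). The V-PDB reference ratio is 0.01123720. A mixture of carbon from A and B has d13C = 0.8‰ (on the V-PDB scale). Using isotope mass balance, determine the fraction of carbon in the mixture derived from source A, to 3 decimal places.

0.892

δ_A = (0.01128806/0.01123720 − 1)×1000 = (1.004526 − 1)×1000 = 4.526‰
δ_B = (0.01090077/0.01123720 − 1)×1000 = (0.970061 − 1)×1000 = -29.939‰
f_A = (δ_mix − δ_B)/(δ_A − δ_B) = (0.8 − (-29.939))/(4.526 − (-29.939))
f_A = 30.739 / 34.465 = 0.8919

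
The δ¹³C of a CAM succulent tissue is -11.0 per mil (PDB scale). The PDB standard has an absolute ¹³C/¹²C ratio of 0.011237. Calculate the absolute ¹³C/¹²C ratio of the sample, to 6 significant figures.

R_sample = R_standard × (δ¹³C/1000 + 1)
R_sample = 0.011237 × (-11.0/1000 + 1) = 0.011237 × 0.989000
R_sample = 0.0111134

0.0111134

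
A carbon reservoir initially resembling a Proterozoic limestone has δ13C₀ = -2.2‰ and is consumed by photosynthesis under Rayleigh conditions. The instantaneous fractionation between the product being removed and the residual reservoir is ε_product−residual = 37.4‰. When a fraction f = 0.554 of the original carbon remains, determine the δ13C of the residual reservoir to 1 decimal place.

Rayleigh residual: δ_res = (δ₀ + 1000)·f^(α−1) − 1000
α = ε/1000 + 1 = 1.03740, so α − 1 = 0.03740
f^(α−1) = 0.554^(0.03740) = 0.978154
δ_res = (-2.2 + 1000) × 0.978154 − 1000 = 976.002 − 1000 = -24.00‰

-24.0‰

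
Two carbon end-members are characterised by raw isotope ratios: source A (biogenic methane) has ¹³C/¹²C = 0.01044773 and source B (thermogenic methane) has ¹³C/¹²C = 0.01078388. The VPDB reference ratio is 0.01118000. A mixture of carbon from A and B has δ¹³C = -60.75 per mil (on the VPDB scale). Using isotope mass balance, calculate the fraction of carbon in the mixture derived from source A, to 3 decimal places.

0.842

δ_A = (0.01044773/0.01118000 − 1)×1000 = (0.934502 − 1)×1000 = -65.498 per mil
δ_B = (0.01078388/0.01118000 − 1)×1000 = (0.964569 − 1)×1000 = -35.431 per mil
f_A = (δ_mix − δ_B)/(δ_A − δ_B) = (-60.75 − (-35.431))/(-65.498 − (-35.431))
f_A = -25.319 / -30.067 = 0.8421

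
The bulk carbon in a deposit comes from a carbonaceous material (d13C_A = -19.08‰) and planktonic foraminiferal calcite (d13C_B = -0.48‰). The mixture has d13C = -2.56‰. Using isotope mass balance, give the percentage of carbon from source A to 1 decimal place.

δ_mix = f_A·δ_A + (1 − f_A)·δ_B  ⇒  f_A = (δ_mix − δ_B)/(δ_A − δ_B)
f_A = (-2.56 − (-0.48)) / (-19.08 − (-0.48))
f_A = -2.08 / -18.60 = 0.1118

11.2%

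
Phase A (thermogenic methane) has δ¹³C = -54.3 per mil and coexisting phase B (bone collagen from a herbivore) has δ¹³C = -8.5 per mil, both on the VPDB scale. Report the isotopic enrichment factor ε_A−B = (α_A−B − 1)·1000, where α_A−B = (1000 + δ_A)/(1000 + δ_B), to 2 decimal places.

-46.19 per mil

α_A−B = (1000 + -54.3) / (1000 + -8.5) = 945.7 / 991.5 = 0.953807
ε_A−B = (0.953807 − 1) × 1000 = -46.193 per mil
(The approximation ε ≈ δ_A − δ_B would give -45.8 per mil.)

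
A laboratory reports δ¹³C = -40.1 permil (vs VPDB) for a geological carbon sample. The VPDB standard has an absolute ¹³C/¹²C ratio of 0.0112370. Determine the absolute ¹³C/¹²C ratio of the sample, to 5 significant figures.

R_sample = R_standard × (δ¹³C/1000 + 1)
R_sample = 0.0112370 × (-40.1/1000 + 1) = 0.0112370 × 0.959900
R_sample = 0.0107864

0.010786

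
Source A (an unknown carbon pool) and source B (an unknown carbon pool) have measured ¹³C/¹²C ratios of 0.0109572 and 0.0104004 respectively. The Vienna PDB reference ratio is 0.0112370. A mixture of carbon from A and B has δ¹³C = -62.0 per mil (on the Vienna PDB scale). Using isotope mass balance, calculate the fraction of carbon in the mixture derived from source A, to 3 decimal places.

δ_A = (0.0109572/0.0112370 − 1)×1000 = (0.975100 − 1)×1000 = -24.900 per mil
δ_B = (0.0104004/0.0112370 − 1)×1000 = (0.925550 − 1)×1000 = -74.450 per mil
f_A = (δ_mix − δ_B)/(δ_A − δ_B) = (-62.0 − (-74.450))/(-24.900 − (-74.450))
f_A = 12.450 / 49.551 = 0.2513

0.251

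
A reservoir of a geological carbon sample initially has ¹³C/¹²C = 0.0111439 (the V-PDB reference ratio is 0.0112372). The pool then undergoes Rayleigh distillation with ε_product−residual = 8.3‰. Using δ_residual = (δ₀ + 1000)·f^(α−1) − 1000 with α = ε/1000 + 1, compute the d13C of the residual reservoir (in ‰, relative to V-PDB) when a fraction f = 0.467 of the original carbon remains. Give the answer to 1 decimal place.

δ₀ = (0.0111439/0.0112372 − 1)×1000 = (0.991697 − 1)×1000 = -8.303‰
α − 1 = ε/1000 = 0.0083
f^(α−1) = 0.467^(0.0083) = 0.993700
δ_res = (-8.303 + 1000) × 0.993700 − 1000 = 985.450 − 1000 = -14.55‰

-14.6‰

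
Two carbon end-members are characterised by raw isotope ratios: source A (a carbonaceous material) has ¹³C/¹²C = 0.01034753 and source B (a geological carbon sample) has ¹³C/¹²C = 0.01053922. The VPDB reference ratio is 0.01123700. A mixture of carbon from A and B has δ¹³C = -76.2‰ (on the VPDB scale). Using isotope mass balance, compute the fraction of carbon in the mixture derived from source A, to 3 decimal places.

δ_A = (0.01034753/0.01123700 − 1)×1000 = (0.920845 − 1)×1000 = -79.155‰
δ_B = (0.01053922/0.01123700 − 1)×1000 = (0.937903 − 1)×1000 = -62.097‰
f_A = (δ_mix − δ_B)/(δ_A − δ_B) = (-76.2 − (-62.097))/(-79.155 − (-62.097))
f_A = -14.103 / -17.059 = 0.8267

0.827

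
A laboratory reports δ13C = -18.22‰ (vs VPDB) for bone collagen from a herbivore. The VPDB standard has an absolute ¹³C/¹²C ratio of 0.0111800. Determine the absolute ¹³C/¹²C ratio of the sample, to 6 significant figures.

R_sample = R_standard × (δ13C/1000 + 1)
R_sample = 0.0111800 × (-18.22/1000 + 1) = 0.0111800 × 0.981780
R_sample = 0.0109763

0.0109763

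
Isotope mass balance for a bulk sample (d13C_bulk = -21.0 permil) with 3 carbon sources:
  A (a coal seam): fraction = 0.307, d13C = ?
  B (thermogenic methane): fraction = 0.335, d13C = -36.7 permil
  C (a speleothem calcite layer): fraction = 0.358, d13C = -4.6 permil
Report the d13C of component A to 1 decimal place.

Isotope mass balance: δ_bulk = Σ fᵢ·δᵢ.
-21.0 = 0.307×δ_A + 0.335×(-36.7) + 0.358×(-4.6)
0.307·δ_A = -21.0 − (-13.941) = -7.059
δ_A = -7.059 / 0.307 = -22.99 permil

-23.0 permil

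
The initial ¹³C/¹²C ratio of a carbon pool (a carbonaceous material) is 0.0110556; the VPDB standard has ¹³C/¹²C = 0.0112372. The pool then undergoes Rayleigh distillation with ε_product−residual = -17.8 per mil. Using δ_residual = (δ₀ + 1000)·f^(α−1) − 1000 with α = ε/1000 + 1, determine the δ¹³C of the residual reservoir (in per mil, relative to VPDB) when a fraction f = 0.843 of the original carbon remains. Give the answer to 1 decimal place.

-13.2 per mil

δ₀ = (0.0110556/0.0112372 − 1)×1000 = (0.983839 − 1)×1000 = -16.161 per mil
α − 1 = ε/1000 = -0.0178
f^(α−1) = 0.843^(-0.0178) = 1.003045
δ_res = (-16.161 + 1000) × 1.003045 − 1000 = 986.835 − 1000 = -13.17 per mil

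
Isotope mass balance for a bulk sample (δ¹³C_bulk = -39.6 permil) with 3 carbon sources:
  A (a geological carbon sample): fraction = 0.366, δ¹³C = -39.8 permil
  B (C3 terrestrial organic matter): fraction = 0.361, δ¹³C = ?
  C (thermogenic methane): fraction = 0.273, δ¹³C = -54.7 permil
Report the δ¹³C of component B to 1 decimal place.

-28.0 permil

Isotope mass balance: δ_bulk = Σ fᵢ·δᵢ.
-39.6 = 0.366×(-39.8) + 0.361×δ_B + 0.273×(-54.7)
0.361·δ_B = -39.6 − (-29.500) = -10.100
δ_B = -10.100 / 0.361 = -27.98 permil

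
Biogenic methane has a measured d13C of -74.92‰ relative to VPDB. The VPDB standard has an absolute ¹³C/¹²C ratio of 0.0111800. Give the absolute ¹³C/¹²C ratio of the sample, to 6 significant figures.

0.0103424

R_sample = R_standard × (d13C/1000 + 1)
R_sample = 0.0111800 × (-74.92/1000 + 1) = 0.0111800 × 0.925080
R_sample = 0.0103424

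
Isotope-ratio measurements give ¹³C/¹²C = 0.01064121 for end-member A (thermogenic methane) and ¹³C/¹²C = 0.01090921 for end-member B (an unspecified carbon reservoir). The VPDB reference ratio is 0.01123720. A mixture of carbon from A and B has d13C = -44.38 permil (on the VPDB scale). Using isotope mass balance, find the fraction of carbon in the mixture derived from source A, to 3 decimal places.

0.637

δ_A = (0.01064121/0.01123720 − 1)×1000 = (0.946963 − 1)×1000 = -53.037 permil
δ_B = (0.01090921/0.01123720 − 1)×1000 = (0.970812 − 1)×1000 = -29.188 permil
f_A = (δ_mix − δ_B)/(δ_A − δ_B) = (-44.38 − (-29.188))/(-53.037 − (-29.188))
f_A = -15.192 / -23.849 = 0.6370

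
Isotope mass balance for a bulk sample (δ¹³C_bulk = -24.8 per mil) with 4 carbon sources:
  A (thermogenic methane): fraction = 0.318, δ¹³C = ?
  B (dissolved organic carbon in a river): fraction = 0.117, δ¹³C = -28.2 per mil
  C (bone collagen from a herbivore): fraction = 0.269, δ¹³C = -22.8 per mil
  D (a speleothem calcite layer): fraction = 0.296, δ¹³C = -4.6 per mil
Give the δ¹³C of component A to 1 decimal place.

Isotope mass balance: δ_bulk = Σ fᵢ·δᵢ.
-24.8 = 0.318×δ_A + 0.117×(-28.2) + 0.269×(-22.8) + 0.296×(-4.6)
0.318·δ_A = -24.8 − (-10.794) = -14.006
δ_A = -14.006 / 0.318 = -44.04 per mil

-44.0 per mil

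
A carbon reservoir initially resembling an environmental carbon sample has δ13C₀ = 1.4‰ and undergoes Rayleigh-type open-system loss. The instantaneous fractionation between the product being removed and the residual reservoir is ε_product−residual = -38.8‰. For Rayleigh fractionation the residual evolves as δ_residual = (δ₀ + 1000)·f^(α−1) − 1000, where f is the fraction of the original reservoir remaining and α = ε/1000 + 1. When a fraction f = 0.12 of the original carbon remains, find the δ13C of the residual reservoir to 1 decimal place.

87.3‰

Rayleigh residual: δ_res = (δ₀ + 1000)·f^(α−1) − 1000
α = ε/1000 + 1 = 0.96120, so α − 1 = -0.03880
f^(α−1) = 0.12^(-0.03880) = 1.085745
δ_res = (1.4 + 1000) × 1.085745 − 1000 = 1087.265 − 1000 = 87.26‰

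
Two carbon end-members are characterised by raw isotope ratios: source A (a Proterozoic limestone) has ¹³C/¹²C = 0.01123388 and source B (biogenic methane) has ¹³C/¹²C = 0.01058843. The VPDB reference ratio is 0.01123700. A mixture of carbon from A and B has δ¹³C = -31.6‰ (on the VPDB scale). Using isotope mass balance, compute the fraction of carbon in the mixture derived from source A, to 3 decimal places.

0.455

δ_A = (0.01123388/0.01123700 − 1)×1000 = (0.999722 − 1)×1000 = -0.278‰
δ_B = (0.01058843/0.01123700 − 1)×1000 = (0.942283 − 1)×1000 = -57.717‰
f_A = (δ_mix − δ_B)/(δ_A − δ_B) = (-31.6 − (-57.717))/(-0.278 − (-57.717))
f_A = 26.117 / 57.440 = 0.4547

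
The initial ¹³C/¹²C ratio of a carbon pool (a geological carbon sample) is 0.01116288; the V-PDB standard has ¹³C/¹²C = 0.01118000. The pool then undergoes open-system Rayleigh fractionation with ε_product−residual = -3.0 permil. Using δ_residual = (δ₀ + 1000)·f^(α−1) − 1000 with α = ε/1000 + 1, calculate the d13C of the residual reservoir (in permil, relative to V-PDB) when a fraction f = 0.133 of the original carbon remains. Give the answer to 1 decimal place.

δ₀ = (0.01116288/0.01118000 − 1)×1000 = (0.998469 − 1)×1000 = -1.531 permil
α − 1 = ε/1000 = -0.0030
f^(α−1) = 0.133^(-0.0030) = 1.006071
δ_res = (-1.531 + 1000) × 1.006071 − 1000 = 1004.530 − 1000 = 4.53 permil

4.5 permil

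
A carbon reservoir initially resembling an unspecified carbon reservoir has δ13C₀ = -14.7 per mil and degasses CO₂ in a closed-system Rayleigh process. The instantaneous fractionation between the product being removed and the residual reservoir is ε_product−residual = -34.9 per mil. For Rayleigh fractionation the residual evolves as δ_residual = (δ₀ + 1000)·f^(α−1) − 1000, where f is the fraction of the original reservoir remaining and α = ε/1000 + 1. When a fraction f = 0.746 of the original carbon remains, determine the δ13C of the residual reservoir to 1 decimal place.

Rayleigh residual: δ_res = (δ₀ + 1000)·f^(α−1) − 1000
α = ε/1000 + 1 = 0.96510, so α − 1 = -0.03490
f^(α−1) = 0.746^(-0.03490) = 1.010279
δ_res = (-14.7 + 1000) × 1.010279 − 1000 = 995.428 − 1000 = -4.57 per mil

-4.6 per mil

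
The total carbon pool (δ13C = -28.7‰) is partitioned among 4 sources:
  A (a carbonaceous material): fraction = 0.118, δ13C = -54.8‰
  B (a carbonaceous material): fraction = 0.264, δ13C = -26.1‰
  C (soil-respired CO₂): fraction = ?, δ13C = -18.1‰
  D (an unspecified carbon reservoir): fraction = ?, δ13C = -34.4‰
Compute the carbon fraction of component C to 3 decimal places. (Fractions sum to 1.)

0.363

Let f_C and f_D be the unknown fractions; fractions sum to 1 so f_C + f_D = 0.618.
Mass balance: Σ fᵢ·δᵢ = δ_bulk ⇒ f_C·(-18.1) + f_D·(-34.4) = -28.7 − (-13.357) = -15.343
Substitute f_D = 0.618 − f_C:
f_C·(-18.1 − -34.4) = -15.343 − 0.618×(-34.4) = 5.916
f_C = 5.916 / 16.3 = 0.3629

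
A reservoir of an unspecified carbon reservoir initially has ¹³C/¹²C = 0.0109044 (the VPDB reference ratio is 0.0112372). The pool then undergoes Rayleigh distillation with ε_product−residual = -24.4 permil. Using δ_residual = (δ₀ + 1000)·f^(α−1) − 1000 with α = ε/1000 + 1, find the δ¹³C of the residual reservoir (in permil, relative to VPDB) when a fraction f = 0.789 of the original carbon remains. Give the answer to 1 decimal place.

δ₀ = (0.0109044/0.0112372 − 1)×1000 = (0.970384 − 1)×1000 = -29.616 permil
α − 1 = ε/1000 = -0.0244
f^(α−1) = 0.789^(-0.0244) = 1.005799
δ_res = (-29.616 + 1000) × 1.005799 − 1000 = 976.012 − 1000 = -23.99 permil

-24.0 permil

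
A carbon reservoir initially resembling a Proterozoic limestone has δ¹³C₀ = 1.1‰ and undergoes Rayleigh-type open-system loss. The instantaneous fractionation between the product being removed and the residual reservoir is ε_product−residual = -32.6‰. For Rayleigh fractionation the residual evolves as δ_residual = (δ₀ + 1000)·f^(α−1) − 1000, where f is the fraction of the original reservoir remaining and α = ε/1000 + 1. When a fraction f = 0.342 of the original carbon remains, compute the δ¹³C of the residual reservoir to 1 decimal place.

Rayleigh residual: δ_res = (δ₀ + 1000)·f^(α−1) − 1000
α = ε/1000 + 1 = 0.96740, so α − 1 = -0.03260
f^(α−1) = 0.342^(-0.03260) = 1.035597
δ_res = (1.1 + 1000) × 1.035597 − 1000 = 1036.736 − 1000 = 36.74‰

36.7‰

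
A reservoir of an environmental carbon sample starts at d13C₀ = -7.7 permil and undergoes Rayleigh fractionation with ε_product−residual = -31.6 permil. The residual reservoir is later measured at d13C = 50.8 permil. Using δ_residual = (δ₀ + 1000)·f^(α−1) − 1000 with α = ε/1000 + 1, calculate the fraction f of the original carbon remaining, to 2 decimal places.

α − 1 = ε/1000 = -0.0316
(δ_res + 1000)/(δ₀ + 1000) = (50.8 + 1000)/(-7.7 + 1000) = 1050.8/992.3 = 1.058954
f = 1.058954^(1/-0.0316) = exp(ln(1.058954)/-0.0316) = exp(0.05728/-0.0316)
f = exp(-1.8127) = 0.1632

0.16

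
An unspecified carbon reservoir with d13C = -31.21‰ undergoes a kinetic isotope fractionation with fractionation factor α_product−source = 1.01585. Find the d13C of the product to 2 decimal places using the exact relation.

δ_product = (δ_source + 1000)·α − 1000
δ_product = (-31.21 + 1000) × 1.01585 − 1000
δ_product = 984.145 − 1000 = -15.855‰

-15.85‰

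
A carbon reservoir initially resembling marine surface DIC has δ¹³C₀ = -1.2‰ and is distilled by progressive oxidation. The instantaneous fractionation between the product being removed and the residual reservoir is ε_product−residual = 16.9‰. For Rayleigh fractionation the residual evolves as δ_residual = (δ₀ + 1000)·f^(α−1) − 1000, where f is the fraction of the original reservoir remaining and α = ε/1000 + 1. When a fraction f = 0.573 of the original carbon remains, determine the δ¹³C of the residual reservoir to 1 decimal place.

-10.6‰

Rayleigh residual: δ_res = (δ₀ + 1000)·f^(α−1) − 1000
α = ε/1000 + 1 = 1.01690, so α − 1 = 0.01690
f^(α−1) = 0.573^(0.01690) = 0.990633
δ_res = (-1.2 + 1000) × 0.990633 − 1000 = 989.444 − 1000 = -10.56‰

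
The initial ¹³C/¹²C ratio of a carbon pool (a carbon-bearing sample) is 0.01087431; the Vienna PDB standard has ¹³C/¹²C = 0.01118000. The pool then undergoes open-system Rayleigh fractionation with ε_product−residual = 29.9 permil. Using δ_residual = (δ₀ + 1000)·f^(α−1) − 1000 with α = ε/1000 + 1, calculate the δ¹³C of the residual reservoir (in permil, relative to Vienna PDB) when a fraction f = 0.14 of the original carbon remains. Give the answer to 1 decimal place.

-82.9 permil

δ₀ = (0.01087431/0.01118000 − 1)×1000 = (0.972657 − 1)×1000 = -27.343 permil
α − 1 = ε/1000 = 0.0299
f^(α−1) = 0.14^(0.0299) = 0.942908
δ_res = (-27.343 + 1000) × 0.942908 − 1000 = 917.126 − 1000 = -82.87 permil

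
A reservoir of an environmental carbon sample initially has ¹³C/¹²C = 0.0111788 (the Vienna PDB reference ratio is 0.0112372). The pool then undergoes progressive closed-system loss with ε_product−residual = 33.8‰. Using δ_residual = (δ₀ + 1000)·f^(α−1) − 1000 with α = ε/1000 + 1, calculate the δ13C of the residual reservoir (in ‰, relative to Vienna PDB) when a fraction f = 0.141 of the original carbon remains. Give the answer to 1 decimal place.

δ₀ = (0.0111788/0.0112372 − 1)×1000 = (0.994803 − 1)×1000 = -5.197‰
α − 1 = ε/1000 = 0.0338
f^(α−1) = 0.141^(0.0338) = 0.935931
δ_res = (-5.197 + 1000) × 0.935931 − 1000 = 931.066 − 1000 = -68.93‰

-68.9‰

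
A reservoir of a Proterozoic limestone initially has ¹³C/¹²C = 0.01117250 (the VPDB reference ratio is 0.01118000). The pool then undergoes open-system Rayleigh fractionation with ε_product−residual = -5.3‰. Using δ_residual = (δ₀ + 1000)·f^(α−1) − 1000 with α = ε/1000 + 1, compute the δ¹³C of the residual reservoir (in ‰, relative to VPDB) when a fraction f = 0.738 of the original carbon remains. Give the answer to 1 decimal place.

δ₀ = (0.01117250/0.01118000 − 1)×1000 = (0.999329 − 1)×1000 = -0.671‰
α − 1 = ε/1000 = -0.0053
f^(α−1) = 0.738^(-0.0053) = 1.001611
δ_res = (-0.671 + 1000) × 1.001611 − 1000 = 1000.940 − 1000 = 0.94‰

0.9‰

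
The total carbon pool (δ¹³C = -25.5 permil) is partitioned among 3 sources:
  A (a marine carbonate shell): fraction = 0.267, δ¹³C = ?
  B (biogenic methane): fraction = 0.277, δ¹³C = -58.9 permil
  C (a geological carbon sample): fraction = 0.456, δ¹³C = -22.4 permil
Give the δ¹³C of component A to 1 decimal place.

Isotope mass balance: δ_bulk = Σ fᵢ·δᵢ.
-25.5 = 0.267×δ_A + 0.277×(-58.9) + 0.456×(-22.4)
0.267·δ_A = -25.5 − (-26.530) = 1.030
δ_A = 1.030 / 0.267 = 3.86 permil

3.9 permil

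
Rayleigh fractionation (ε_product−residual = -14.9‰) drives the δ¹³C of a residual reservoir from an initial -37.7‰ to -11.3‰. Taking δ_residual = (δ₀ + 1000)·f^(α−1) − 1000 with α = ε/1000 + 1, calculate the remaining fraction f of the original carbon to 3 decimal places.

0.163

α − 1 = ε/1000 = -0.0149
(δ_res + 1000)/(δ₀ + 1000) = (-11.3 + 1000)/(-37.7 + 1000) = 988.7/962.3 = 1.027434
f = 1.027434^(1/-0.0149) = exp(ln(1.027434)/-0.0149) = exp(0.02706/-0.0149)
f = exp(-1.8164) = 0.1626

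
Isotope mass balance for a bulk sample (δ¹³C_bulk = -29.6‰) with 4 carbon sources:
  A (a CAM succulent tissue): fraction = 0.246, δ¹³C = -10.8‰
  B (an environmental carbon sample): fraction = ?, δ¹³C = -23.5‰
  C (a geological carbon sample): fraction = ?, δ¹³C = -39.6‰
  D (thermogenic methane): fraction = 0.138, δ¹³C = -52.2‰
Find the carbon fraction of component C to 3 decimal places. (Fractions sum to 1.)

Let f_C and f_B be the unknown fractions; fractions sum to 1 so f_C + f_B = 0.616.
Mass balance: Σ fᵢ·δᵢ = δ_bulk ⇒ f_C·(-39.6) + f_B·(-23.5) = -29.6 − (-9.860) = -19.740
Substitute f_B = 0.616 − f_C:
f_C·(-39.6 − -23.5) = -19.740 − 0.616×(-23.5) = -5.264
f_C = -5.264 / -16.1 = 0.3269

0.327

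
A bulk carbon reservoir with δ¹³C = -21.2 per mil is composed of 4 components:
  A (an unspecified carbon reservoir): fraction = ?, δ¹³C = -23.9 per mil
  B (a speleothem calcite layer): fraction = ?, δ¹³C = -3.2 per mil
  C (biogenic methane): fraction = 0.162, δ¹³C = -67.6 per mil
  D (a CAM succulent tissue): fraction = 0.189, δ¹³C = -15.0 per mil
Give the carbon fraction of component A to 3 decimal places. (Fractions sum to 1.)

0.258

Let f_A and f_B be the unknown fractions; fractions sum to 1 so f_A + f_B = 0.649.
Mass balance: Σ fᵢ·δᵢ = δ_bulk ⇒ f_A·(-23.9) + f_B·(-3.2) = -21.2 − (-13.786) = -7.414
Substitute f_B = 0.649 − f_A:
f_A·(-23.9 − -3.2) = -7.414 − 0.649×(-3.2) = -5.337
f_A = -5.337 / -20.7 = 0.2578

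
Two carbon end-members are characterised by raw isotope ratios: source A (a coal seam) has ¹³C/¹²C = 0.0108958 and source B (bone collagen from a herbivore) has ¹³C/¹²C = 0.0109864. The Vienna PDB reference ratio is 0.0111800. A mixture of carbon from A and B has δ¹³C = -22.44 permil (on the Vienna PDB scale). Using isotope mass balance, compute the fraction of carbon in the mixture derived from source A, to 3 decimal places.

0.632

δ_A = (0.0108958/0.0111800 − 1)×1000 = (0.974580 − 1)×1000 = -25.420 permil
δ_B = (0.0109864/0.0111800 − 1)×1000 = (0.982683 − 1)×1000 = -17.317 permil
f_A = (δ_mix − δ_B)/(δ_A − δ_B) = (-22.44 − (-17.317))/(-25.420 − (-17.317))
f_A = -5.123 / -8.104 = 0.6322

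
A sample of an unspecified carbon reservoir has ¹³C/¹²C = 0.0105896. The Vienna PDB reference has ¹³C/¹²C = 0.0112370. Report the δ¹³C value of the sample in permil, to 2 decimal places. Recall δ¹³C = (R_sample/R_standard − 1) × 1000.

δ¹³C = (R_sample / R_standard − 1) × 1000
R_sample / R_standard = 0.0105896 / 0.0112370 = 0.942387
δ¹³C = (0.942387 − 1) × 1000 = -57.613 permil

-57.61 permil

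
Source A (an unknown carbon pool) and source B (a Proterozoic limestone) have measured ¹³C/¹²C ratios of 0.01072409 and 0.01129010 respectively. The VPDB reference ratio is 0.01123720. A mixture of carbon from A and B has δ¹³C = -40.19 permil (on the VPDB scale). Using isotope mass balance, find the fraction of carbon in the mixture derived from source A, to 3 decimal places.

0.891

δ_A = (0.01072409/0.01123720 − 1)×1000 = (0.954338 − 1)×1000 = -45.662 permil
δ_B = (0.01129010/0.01123720 − 1)×1000 = (1.004708 − 1)×1000 = 4.708 permil
f_A = (δ_mix − δ_B)/(δ_A − δ_B) = (-40.19 − (4.708))/(-45.662 − (4.708))
f_A = -44.898 / -50.369 = 0.8914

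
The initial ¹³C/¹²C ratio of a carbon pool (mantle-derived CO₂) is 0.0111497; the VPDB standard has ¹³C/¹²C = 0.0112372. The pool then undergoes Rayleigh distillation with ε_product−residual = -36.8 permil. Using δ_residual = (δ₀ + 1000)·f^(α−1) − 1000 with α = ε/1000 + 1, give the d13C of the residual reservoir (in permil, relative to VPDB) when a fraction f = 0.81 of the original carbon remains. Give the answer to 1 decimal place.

δ₀ = (0.0111497/0.0112372 − 1)×1000 = (0.992213 − 1)×1000 = -7.787 permil
α − 1 = ε/1000 = -0.0368
f^(α−1) = 0.81^(-0.0368) = 1.007785
δ_res = (-7.787 + 1000) × 1.007785 − 1000 = 999.937 − 1000 = -0.06 permil

-0.1 permil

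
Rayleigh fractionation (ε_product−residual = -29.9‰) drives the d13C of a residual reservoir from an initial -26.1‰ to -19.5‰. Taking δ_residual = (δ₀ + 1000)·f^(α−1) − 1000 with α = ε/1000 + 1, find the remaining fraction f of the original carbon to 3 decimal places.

α − 1 = ε/1000 = -0.0299
(δ_res + 1000)/(δ₀ + 1000) = (-19.5 + 1000)/(-26.1 + 1000) = 980.5/973.9 = 1.006777
f = 1.006777^(1/-0.0299) = exp(ln(1.006777)/-0.0299) = exp(0.00675/-0.0299)
f = exp(-0.2259) = 0.7978

0.798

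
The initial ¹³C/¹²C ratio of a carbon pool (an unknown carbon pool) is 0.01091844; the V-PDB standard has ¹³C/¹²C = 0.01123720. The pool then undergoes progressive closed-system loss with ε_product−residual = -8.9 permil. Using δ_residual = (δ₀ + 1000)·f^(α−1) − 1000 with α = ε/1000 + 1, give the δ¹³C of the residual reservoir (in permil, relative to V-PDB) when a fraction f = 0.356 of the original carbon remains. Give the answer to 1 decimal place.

-19.4 permil

δ₀ = (0.01091844/0.01123720 − 1)×1000 = (0.971634 − 1)×1000 = -28.366 permil
α − 1 = ε/1000 = -0.0089
f^(α−1) = 0.356^(-0.0089) = 1.009235
δ_res = (-28.366 + 1000) × 1.009235 − 1000 = 980.606 − 1000 = -19.39 permil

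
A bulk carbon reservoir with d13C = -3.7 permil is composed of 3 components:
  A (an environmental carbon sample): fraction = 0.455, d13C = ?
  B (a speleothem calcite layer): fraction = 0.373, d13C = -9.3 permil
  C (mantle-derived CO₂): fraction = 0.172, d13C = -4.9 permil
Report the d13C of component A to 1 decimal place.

1.3 permil

Isotope mass balance: δ_bulk = Σ fᵢ·δᵢ.
-3.7 = 0.455×δ_A + 0.373×(-9.3) + 0.172×(-4.9)
0.455·δ_A = -3.7 − (-4.312) = 0.612
δ_A = 0.612 / 0.455 = 1.34 permil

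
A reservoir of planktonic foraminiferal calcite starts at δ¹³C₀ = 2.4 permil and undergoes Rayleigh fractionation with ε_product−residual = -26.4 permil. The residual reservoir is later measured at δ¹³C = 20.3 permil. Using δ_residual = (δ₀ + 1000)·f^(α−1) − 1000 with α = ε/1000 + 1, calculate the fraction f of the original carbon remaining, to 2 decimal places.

0.51

α − 1 = ε/1000 = -0.0264
(δ_res + 1000)/(δ₀ + 1000) = (20.3 + 1000)/(2.4 + 1000) = 1020.3/1002.4 = 1.017857
f = 1.017857^(1/-0.0264) = exp(ln(1.017857)/-0.0264) = exp(0.01770/-0.0264)
f = exp(-0.6704) = 0.5115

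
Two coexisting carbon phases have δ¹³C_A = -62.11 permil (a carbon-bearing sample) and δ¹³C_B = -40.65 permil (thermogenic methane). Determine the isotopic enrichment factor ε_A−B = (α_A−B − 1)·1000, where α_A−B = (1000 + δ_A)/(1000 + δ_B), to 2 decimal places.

-22.37 permil

α_A−B = (1000 + -62.11) / (1000 + -40.65) = 937.89 / 959.35 = 0.977631
ε_A−B = (0.977631 − 1) × 1000 = -22.369 permil
(The approximation ε ≈ δ_A − δ_B would give -21.46 permil.)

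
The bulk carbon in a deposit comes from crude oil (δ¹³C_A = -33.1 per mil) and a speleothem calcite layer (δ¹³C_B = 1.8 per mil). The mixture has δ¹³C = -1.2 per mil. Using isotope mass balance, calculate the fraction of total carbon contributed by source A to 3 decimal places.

δ_mix = f_A·δ_A + (1 − f_A)·δ_B  ⇒  f_A = (δ_mix − δ_B)/(δ_A − δ_B)
f_A = (-1.2 − (1.8)) / (-33.1 − (1.8))
f_A = -3.0 / -34.9 = 0.0860

0.086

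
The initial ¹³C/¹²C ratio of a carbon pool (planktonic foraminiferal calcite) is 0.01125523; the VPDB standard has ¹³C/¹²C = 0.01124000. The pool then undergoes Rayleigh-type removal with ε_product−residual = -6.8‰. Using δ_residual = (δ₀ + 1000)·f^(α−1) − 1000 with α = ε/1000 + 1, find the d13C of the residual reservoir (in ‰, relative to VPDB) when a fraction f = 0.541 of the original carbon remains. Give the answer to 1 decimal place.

δ₀ = (0.01125523/0.01124000 − 1)×1000 = (1.001355 − 1)×1000 = 1.355‰
α − 1 = ε/1000 = -0.0068
f^(α−1) = 0.541^(-0.0068) = 1.004186
δ_res = (1.355 + 1000) × 1.004186 − 1000 = 1005.547 − 1000 = 5.55‰

5.5‰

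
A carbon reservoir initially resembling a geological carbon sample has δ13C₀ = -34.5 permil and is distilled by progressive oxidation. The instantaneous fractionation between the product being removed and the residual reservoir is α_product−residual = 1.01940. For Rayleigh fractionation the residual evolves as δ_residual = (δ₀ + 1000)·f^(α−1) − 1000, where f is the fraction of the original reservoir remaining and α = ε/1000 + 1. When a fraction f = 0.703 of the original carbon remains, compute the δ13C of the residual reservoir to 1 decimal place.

Rayleigh residual: δ_res = (δ₀ + 1000)·f^(α−1) − 1000
α − 1 = 0.01940
f^(α−1) = 0.703^(0.01940) = 0.993187
δ_res = (-34.5 + 1000) × 0.993187 − 1000 = 958.922 − 1000 = -41.08 permil

-41.1 permil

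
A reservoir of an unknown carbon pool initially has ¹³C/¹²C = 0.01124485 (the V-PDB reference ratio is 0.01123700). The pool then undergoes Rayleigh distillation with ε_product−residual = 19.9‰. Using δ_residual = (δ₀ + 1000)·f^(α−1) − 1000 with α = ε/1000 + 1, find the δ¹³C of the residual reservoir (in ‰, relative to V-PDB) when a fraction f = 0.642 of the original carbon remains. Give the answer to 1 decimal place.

-8.1‰

δ₀ = (0.01124485/0.01123700 − 1)×1000 = (1.000699 − 1)×1000 = 0.699‰
α − 1 = ε/1000 = 0.0199
f^(α−1) = 0.642^(0.0199) = 0.991220
δ_res = (0.699 + 1000) × 0.991220 − 1000 = 991.912 − 1000 = -8.09‰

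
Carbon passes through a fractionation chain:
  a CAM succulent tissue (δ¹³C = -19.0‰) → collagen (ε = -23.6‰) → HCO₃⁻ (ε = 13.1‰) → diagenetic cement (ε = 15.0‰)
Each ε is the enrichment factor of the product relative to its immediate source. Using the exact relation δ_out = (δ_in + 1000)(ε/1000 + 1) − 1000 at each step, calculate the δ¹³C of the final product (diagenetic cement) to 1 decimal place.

-15.0‰

step 1: δ = (-19.00 + 1000)·(-23.6/1000 + 1) − 1000 = -42.15‰
step 2: δ = (-42.15 + 1000)·(13.1/1000 + 1) − 1000 = -29.60‰
step 3: δ = (-29.60 + 1000)·(15.0/1000 + 1) − 1000 = -15.05‰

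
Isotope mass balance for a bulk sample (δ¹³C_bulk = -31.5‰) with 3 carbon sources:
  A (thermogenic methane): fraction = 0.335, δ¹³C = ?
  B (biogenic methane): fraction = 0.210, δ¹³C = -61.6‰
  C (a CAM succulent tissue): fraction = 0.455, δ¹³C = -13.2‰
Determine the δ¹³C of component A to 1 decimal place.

-37.5‰

Isotope mass balance: δ_bulk = Σ fᵢ·δᵢ.
-31.5 = 0.335×δ_A + 0.210×(-61.6) + 0.455×(-13.2)
0.335·δ_A = -31.5 − (-18.942) = -12.558
δ_A = -12.558 / 0.335 = -37.49‰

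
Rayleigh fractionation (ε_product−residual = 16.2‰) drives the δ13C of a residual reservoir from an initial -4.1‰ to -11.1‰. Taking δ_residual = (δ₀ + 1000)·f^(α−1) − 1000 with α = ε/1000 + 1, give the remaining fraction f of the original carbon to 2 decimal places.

0.65

α − 1 = ε/1000 = 0.0162
(δ_res + 1000)/(δ₀ + 1000) = (-11.1 + 1000)/(-4.1 + 1000) = 988.9/995.9 = 0.992971
f = 0.992971^(1/0.0162) = exp(ln(0.992971)/0.0162) = exp(-0.00705/0.0162)
f = exp(-0.4354) = 0.6470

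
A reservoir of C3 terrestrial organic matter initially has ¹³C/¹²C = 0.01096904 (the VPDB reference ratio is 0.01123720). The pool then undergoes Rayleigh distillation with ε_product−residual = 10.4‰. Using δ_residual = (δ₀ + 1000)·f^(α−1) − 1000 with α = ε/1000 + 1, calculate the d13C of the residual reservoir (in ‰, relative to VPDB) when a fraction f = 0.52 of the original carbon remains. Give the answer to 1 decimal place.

δ₀ = (0.01096904/0.01123720 − 1)×1000 = (0.976136 − 1)×1000 = -23.864‰
α − 1 = ε/1000 = 0.0104
f^(α−1) = 0.52^(0.0104) = 0.993222
δ_res = (-23.864 + 1000) × 0.993222 − 1000 = 969.520 − 1000 = -30.48‰

-30.5‰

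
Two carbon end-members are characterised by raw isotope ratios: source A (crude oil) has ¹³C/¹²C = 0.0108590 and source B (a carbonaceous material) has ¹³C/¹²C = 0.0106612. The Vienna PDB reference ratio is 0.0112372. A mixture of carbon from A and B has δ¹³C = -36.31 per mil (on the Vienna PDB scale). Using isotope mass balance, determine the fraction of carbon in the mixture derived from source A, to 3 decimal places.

δ_A = (0.0108590/0.0112372 − 1)×1000 = (0.966344 − 1)×1000 = -33.656 per mil
δ_B = (0.0106612/0.0112372 − 1)×1000 = (0.948742 − 1)×1000 = -51.258 per mil
f_A = (δ_mix − δ_B)/(δ_A − δ_B) = (-36.31 − (-51.258))/(-33.656 − (-51.258))
f_A = 14.948 / 17.602 = 0.8492

0.849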